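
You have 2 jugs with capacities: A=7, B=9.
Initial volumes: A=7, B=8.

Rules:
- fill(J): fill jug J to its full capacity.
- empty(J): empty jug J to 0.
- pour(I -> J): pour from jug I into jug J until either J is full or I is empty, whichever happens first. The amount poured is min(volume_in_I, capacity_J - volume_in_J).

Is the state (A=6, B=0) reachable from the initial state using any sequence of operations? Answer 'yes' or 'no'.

Answer: yes

Derivation:
BFS from (A=7, B=8):
  1. pour(A -> B) -> (A=6 B=9)
  2. empty(B) -> (A=6 B=0)
Target reached → yes.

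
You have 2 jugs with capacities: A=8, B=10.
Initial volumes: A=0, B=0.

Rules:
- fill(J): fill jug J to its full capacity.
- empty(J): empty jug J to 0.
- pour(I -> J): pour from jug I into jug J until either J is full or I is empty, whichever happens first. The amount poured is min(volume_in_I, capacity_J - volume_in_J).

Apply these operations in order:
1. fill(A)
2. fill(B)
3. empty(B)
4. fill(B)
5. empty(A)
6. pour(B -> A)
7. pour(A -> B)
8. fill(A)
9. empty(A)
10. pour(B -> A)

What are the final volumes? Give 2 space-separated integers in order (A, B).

Answer: 8 2

Derivation:
Step 1: fill(A) -> (A=8 B=0)
Step 2: fill(B) -> (A=8 B=10)
Step 3: empty(B) -> (A=8 B=0)
Step 4: fill(B) -> (A=8 B=10)
Step 5: empty(A) -> (A=0 B=10)
Step 6: pour(B -> A) -> (A=8 B=2)
Step 7: pour(A -> B) -> (A=0 B=10)
Step 8: fill(A) -> (A=8 B=10)
Step 9: empty(A) -> (A=0 B=10)
Step 10: pour(B -> A) -> (A=8 B=2)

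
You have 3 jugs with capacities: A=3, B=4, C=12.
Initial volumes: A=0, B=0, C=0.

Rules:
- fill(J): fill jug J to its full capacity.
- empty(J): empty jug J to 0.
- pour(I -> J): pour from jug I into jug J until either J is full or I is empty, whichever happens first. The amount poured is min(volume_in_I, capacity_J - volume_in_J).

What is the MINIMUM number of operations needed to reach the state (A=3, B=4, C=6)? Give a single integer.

Answer: 5

Derivation:
BFS from (A=0, B=0, C=0). One shortest path:
  1. fill(B) -> (A=0 B=4 C=0)
  2. fill(C) -> (A=0 B=4 C=12)
  3. pour(C -> A) -> (A=3 B=4 C=9)
  4. empty(A) -> (A=0 B=4 C=9)
  5. pour(C -> A) -> (A=3 B=4 C=6)
Reached target in 5 moves.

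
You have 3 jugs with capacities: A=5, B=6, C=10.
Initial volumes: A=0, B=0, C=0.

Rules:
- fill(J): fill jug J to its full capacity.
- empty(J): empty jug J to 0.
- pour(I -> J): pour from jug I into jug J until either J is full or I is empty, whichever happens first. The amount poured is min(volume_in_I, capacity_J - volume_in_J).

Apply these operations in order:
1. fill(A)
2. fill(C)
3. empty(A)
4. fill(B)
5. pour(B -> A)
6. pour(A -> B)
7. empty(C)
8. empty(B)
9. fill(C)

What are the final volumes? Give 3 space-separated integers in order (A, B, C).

Answer: 0 0 10

Derivation:
Step 1: fill(A) -> (A=5 B=0 C=0)
Step 2: fill(C) -> (A=5 B=0 C=10)
Step 3: empty(A) -> (A=0 B=0 C=10)
Step 4: fill(B) -> (A=0 B=6 C=10)
Step 5: pour(B -> A) -> (A=5 B=1 C=10)
Step 6: pour(A -> B) -> (A=0 B=6 C=10)
Step 7: empty(C) -> (A=0 B=6 C=0)
Step 8: empty(B) -> (A=0 B=0 C=0)
Step 9: fill(C) -> (A=0 B=0 C=10)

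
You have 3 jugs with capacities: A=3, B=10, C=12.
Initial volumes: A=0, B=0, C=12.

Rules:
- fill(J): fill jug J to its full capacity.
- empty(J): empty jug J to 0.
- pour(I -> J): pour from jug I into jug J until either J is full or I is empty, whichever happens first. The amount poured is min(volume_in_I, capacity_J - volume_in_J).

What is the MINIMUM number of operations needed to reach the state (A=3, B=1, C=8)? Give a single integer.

Answer: 6

Derivation:
BFS from (A=0, B=0, C=12). One shortest path:
  1. pour(C -> B) -> (A=0 B=10 C=2)
  2. pour(B -> A) -> (A=3 B=7 C=2)
  3. pour(A -> C) -> (A=0 B=7 C=5)
  4. pour(B -> A) -> (A=3 B=4 C=5)
  5. pour(A -> C) -> (A=0 B=4 C=8)
  6. pour(B -> A) -> (A=3 B=1 C=8)
Reached target in 6 moves.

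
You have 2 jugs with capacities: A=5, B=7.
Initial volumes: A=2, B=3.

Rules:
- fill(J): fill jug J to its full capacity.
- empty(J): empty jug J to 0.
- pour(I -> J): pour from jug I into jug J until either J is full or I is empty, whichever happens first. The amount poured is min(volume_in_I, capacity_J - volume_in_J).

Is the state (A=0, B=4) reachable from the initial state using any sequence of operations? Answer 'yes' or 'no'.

Answer: yes

Derivation:
BFS from (A=2, B=3):
  1. fill(B) -> (A=2 B=7)
  2. pour(B -> A) -> (A=5 B=4)
  3. empty(A) -> (A=0 B=4)
Target reached → yes.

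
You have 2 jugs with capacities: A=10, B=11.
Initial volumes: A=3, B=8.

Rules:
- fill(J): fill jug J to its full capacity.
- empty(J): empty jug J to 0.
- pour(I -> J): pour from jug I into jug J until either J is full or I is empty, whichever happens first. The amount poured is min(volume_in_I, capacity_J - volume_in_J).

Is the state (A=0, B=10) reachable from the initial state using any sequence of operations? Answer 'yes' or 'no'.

Answer: yes

Derivation:
BFS from (A=3, B=8):
  1. fill(A) -> (A=10 B=8)
  2. empty(B) -> (A=10 B=0)
  3. pour(A -> B) -> (A=0 B=10)
Target reached → yes.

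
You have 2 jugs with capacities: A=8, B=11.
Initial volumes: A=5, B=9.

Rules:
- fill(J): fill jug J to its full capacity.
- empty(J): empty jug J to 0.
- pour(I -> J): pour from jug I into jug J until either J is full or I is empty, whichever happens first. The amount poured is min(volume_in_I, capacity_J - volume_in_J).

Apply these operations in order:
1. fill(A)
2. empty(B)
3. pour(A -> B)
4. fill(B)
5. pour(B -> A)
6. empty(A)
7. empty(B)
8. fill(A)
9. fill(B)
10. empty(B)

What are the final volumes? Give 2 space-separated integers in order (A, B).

Step 1: fill(A) -> (A=8 B=9)
Step 2: empty(B) -> (A=8 B=0)
Step 3: pour(A -> B) -> (A=0 B=8)
Step 4: fill(B) -> (A=0 B=11)
Step 5: pour(B -> A) -> (A=8 B=3)
Step 6: empty(A) -> (A=0 B=3)
Step 7: empty(B) -> (A=0 B=0)
Step 8: fill(A) -> (A=8 B=0)
Step 9: fill(B) -> (A=8 B=11)
Step 10: empty(B) -> (A=8 B=0)

Answer: 8 0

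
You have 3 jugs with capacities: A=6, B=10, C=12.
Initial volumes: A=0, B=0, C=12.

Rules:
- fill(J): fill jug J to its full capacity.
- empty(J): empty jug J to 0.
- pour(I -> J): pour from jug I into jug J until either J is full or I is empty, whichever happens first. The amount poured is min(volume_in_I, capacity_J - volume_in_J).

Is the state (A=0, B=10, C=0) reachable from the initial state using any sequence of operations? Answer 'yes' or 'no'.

BFS from (A=0, B=0, C=12):
  1. fill(B) -> (A=0 B=10 C=12)
  2. empty(C) -> (A=0 B=10 C=0)
Target reached → yes.

Answer: yes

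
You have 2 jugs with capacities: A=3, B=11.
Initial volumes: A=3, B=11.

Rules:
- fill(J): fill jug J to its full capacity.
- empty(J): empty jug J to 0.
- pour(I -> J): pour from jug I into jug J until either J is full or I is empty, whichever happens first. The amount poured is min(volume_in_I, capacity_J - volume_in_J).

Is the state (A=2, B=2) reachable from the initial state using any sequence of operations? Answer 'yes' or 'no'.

BFS explored all 28 reachable states.
Reachable set includes: (0,0), (0,1), (0,2), (0,3), (0,4), (0,5), (0,6), (0,7), (0,8), (0,9), (0,10), (0,11) ...
Target (A=2, B=2) not in reachable set → no.

Answer: no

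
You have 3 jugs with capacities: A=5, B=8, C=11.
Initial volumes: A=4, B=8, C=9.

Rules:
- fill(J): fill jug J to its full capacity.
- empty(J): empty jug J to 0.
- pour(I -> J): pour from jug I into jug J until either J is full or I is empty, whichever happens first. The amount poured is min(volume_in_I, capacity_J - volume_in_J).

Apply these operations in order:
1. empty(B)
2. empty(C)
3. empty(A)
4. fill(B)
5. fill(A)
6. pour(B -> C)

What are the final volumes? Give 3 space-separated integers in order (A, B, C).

Answer: 5 0 8

Derivation:
Step 1: empty(B) -> (A=4 B=0 C=9)
Step 2: empty(C) -> (A=4 B=0 C=0)
Step 3: empty(A) -> (A=0 B=0 C=0)
Step 4: fill(B) -> (A=0 B=8 C=0)
Step 5: fill(A) -> (A=5 B=8 C=0)
Step 6: pour(B -> C) -> (A=5 B=0 C=8)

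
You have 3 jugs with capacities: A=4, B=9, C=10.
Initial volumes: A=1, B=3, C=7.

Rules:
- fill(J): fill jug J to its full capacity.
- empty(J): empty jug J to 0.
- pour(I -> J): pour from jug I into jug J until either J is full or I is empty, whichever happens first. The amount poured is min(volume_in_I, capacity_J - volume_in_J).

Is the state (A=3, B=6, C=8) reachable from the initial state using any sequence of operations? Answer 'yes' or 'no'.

BFS explored all 335 reachable states.
Reachable set includes: (0,0,0), (0,0,1), (0,0,2), (0,0,3), (0,0,4), (0,0,5), (0,0,6), (0,0,7), (0,0,8), (0,0,9), (0,0,10), (0,1,0) ...
Target (A=3, B=6, C=8) not in reachable set → no.

Answer: no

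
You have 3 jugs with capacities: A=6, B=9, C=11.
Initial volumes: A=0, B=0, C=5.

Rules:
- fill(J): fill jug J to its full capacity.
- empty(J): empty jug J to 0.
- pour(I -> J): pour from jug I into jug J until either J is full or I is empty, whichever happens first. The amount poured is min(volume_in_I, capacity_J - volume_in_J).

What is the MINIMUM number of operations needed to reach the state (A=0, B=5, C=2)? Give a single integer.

BFS from (A=0, B=0, C=5). One shortest path:
  1. pour(C -> A) -> (A=5 B=0 C=0)
  2. fill(C) -> (A=5 B=0 C=11)
  3. pour(C -> B) -> (A=5 B=9 C=2)
  4. empty(B) -> (A=5 B=0 C=2)
  5. pour(A -> B) -> (A=0 B=5 C=2)
Reached target in 5 moves.

Answer: 5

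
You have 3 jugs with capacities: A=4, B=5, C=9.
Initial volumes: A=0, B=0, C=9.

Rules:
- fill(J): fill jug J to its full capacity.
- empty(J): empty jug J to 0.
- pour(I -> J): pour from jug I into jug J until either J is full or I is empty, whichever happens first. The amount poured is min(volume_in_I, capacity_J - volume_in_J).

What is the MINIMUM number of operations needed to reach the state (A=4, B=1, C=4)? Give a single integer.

BFS from (A=0, B=0, C=9). One shortest path:
  1. pour(C -> B) -> (A=0 B=5 C=4)
  2. pour(B -> A) -> (A=4 B=1 C=4)
Reached target in 2 moves.

Answer: 2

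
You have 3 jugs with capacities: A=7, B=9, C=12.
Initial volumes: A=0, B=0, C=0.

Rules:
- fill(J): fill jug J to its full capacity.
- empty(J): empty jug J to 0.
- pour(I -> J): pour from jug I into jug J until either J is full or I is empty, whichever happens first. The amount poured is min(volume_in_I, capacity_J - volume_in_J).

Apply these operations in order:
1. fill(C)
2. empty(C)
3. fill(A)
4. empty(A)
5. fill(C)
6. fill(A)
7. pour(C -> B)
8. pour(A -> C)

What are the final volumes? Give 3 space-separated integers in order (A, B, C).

Step 1: fill(C) -> (A=0 B=0 C=12)
Step 2: empty(C) -> (A=0 B=0 C=0)
Step 3: fill(A) -> (A=7 B=0 C=0)
Step 4: empty(A) -> (A=0 B=0 C=0)
Step 5: fill(C) -> (A=0 B=0 C=12)
Step 6: fill(A) -> (A=7 B=0 C=12)
Step 7: pour(C -> B) -> (A=7 B=9 C=3)
Step 8: pour(A -> C) -> (A=0 B=9 C=10)

Answer: 0 9 10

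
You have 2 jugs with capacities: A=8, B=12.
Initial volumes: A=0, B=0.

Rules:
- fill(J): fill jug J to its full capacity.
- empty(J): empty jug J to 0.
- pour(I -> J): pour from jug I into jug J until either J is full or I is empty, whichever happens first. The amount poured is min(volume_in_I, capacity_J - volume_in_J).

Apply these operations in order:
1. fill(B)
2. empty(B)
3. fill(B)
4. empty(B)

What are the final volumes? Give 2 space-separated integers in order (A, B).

Answer: 0 0

Derivation:
Step 1: fill(B) -> (A=0 B=12)
Step 2: empty(B) -> (A=0 B=0)
Step 3: fill(B) -> (A=0 B=12)
Step 4: empty(B) -> (A=0 B=0)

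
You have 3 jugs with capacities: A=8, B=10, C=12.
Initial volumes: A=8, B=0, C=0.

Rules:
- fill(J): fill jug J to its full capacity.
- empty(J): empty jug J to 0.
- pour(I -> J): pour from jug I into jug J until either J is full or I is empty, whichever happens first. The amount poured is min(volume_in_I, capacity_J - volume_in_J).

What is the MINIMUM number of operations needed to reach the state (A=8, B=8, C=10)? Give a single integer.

Answer: 4

Derivation:
BFS from (A=8, B=0, C=0). One shortest path:
  1. fill(B) -> (A=8 B=10 C=0)
  2. pour(B -> C) -> (A=8 B=0 C=10)
  3. pour(A -> B) -> (A=0 B=8 C=10)
  4. fill(A) -> (A=8 B=8 C=10)
Reached target in 4 moves.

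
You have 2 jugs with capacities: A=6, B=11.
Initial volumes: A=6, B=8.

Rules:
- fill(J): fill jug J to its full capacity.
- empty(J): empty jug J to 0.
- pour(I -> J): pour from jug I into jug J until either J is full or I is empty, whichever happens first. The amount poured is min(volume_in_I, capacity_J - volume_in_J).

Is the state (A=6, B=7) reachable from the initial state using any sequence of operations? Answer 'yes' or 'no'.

Answer: yes

Derivation:
BFS from (A=6, B=8):
  1. empty(A) -> (A=0 B=8)
  2. pour(B -> A) -> (A=6 B=2)
  3. empty(A) -> (A=0 B=2)
  4. pour(B -> A) -> (A=2 B=0)
  5. fill(B) -> (A=2 B=11)
  6. pour(B -> A) -> (A=6 B=7)
Target reached → yes.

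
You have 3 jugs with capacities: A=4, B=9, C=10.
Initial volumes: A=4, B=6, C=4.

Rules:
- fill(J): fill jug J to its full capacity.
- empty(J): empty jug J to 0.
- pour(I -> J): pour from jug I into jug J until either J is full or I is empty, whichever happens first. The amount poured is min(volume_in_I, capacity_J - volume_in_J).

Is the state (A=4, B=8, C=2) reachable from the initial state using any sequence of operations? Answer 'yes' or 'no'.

Answer: yes

Derivation:
BFS from (A=4, B=6, C=4):
  1. pour(A -> C) -> (A=0 B=6 C=8)
  2. pour(B -> C) -> (A=0 B=4 C=10)
  3. pour(C -> A) -> (A=4 B=4 C=6)
  4. pour(A -> B) -> (A=0 B=8 C=6)
  5. pour(C -> A) -> (A=4 B=8 C=2)
Target reached → yes.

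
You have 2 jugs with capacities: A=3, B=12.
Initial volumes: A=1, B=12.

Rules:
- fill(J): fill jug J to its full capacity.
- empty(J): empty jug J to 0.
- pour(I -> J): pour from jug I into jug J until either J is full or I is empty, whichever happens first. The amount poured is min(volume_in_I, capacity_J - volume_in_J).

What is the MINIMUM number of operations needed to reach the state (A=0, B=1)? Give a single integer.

Answer: 2

Derivation:
BFS from (A=1, B=12). One shortest path:
  1. empty(B) -> (A=1 B=0)
  2. pour(A -> B) -> (A=0 B=1)
Reached target in 2 moves.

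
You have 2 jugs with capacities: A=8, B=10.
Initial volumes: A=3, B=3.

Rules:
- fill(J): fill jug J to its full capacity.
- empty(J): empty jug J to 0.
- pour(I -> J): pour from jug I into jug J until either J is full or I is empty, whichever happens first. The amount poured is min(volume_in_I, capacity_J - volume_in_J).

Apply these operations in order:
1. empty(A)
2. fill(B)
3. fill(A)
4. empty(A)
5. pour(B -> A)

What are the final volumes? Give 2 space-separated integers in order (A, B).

Answer: 8 2

Derivation:
Step 1: empty(A) -> (A=0 B=3)
Step 2: fill(B) -> (A=0 B=10)
Step 3: fill(A) -> (A=8 B=10)
Step 4: empty(A) -> (A=0 B=10)
Step 5: pour(B -> A) -> (A=8 B=2)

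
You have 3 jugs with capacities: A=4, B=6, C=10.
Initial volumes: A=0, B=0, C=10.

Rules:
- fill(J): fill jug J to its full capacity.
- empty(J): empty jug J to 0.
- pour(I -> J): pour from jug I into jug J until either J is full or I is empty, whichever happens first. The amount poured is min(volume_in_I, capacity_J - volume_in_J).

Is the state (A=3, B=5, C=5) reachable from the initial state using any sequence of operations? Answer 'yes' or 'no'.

Answer: no

Derivation:
BFS explored all 64 reachable states.
Reachable set includes: (0,0,0), (0,0,2), (0,0,4), (0,0,6), (0,0,8), (0,0,10), (0,2,0), (0,2,2), (0,2,4), (0,2,6), (0,2,8), (0,2,10) ...
Target (A=3, B=5, C=5) not in reachable set → no.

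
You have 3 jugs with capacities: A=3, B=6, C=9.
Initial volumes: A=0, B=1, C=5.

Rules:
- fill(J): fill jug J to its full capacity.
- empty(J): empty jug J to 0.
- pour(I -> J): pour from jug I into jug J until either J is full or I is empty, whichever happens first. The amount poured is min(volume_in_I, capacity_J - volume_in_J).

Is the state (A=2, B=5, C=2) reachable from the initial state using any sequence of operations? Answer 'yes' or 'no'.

BFS explored all 156 reachable states.
Reachable set includes: (0,0,0), (0,0,1), (0,0,2), (0,0,3), (0,0,4), (0,0,5), (0,0,6), (0,0,7), (0,0,8), (0,0,9), (0,1,0), (0,1,2) ...
Target (A=2, B=5, C=2) not in reachable set → no.

Answer: no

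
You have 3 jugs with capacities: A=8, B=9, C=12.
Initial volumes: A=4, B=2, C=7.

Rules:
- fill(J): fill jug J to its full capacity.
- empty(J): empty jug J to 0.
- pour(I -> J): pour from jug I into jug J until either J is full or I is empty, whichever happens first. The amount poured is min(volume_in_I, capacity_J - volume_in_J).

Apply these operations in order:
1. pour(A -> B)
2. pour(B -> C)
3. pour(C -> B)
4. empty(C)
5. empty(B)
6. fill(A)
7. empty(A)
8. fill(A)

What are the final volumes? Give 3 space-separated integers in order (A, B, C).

Step 1: pour(A -> B) -> (A=0 B=6 C=7)
Step 2: pour(B -> C) -> (A=0 B=1 C=12)
Step 3: pour(C -> B) -> (A=0 B=9 C=4)
Step 4: empty(C) -> (A=0 B=9 C=0)
Step 5: empty(B) -> (A=0 B=0 C=0)
Step 6: fill(A) -> (A=8 B=0 C=0)
Step 7: empty(A) -> (A=0 B=0 C=0)
Step 8: fill(A) -> (A=8 B=0 C=0)

Answer: 8 0 0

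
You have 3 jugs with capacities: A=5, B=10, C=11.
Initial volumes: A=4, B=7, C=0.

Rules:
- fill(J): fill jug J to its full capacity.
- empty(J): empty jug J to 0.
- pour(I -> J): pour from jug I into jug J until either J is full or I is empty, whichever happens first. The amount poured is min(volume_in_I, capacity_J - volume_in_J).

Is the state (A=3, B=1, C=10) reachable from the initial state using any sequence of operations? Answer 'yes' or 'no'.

Answer: no

Derivation:
BFS explored all 432 reachable states.
Reachable set includes: (0,0,0), (0,0,1), (0,0,2), (0,0,3), (0,0,4), (0,0,5), (0,0,6), (0,0,7), (0,0,8), (0,0,9), (0,0,10), (0,0,11) ...
Target (A=3, B=1, C=10) not in reachable set → no.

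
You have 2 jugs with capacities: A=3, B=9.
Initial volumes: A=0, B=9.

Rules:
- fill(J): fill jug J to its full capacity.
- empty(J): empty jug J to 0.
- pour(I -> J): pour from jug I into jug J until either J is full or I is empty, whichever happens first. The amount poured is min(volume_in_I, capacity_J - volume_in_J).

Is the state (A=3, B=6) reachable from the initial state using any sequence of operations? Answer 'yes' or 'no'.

BFS from (A=0, B=9):
  1. pour(B -> A) -> (A=3 B=6)
Target reached → yes.

Answer: yes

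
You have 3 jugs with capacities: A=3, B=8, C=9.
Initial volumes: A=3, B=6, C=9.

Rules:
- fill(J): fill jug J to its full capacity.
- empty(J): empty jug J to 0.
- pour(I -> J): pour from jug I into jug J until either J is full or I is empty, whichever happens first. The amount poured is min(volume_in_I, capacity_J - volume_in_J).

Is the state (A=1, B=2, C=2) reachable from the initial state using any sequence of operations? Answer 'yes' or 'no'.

Answer: no

Derivation:
BFS explored all 248 reachable states.
Reachable set includes: (0,0,0), (0,0,1), (0,0,2), (0,0,3), (0,0,4), (0,0,5), (0,0,6), (0,0,7), (0,0,8), (0,0,9), (0,1,0), (0,1,1) ...
Target (A=1, B=2, C=2) not in reachable set → no.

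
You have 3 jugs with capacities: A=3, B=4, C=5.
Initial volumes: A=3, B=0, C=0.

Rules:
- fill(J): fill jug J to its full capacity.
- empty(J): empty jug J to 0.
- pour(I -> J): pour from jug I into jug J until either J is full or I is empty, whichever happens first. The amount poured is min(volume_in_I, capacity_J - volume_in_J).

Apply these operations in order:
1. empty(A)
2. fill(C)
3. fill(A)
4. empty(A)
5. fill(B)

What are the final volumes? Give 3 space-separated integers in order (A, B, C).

Answer: 0 4 5

Derivation:
Step 1: empty(A) -> (A=0 B=0 C=0)
Step 2: fill(C) -> (A=0 B=0 C=5)
Step 3: fill(A) -> (A=3 B=0 C=5)
Step 4: empty(A) -> (A=0 B=0 C=5)
Step 5: fill(B) -> (A=0 B=4 C=5)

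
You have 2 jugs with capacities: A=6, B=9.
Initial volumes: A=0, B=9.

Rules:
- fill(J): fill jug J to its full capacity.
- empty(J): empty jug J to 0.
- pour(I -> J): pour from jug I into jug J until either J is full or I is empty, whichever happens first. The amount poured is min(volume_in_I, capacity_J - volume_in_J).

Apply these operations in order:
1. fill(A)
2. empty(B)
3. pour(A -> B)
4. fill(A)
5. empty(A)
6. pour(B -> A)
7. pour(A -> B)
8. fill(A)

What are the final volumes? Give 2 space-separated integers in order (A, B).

Answer: 6 6

Derivation:
Step 1: fill(A) -> (A=6 B=9)
Step 2: empty(B) -> (A=6 B=0)
Step 3: pour(A -> B) -> (A=0 B=6)
Step 4: fill(A) -> (A=6 B=6)
Step 5: empty(A) -> (A=0 B=6)
Step 6: pour(B -> A) -> (A=6 B=0)
Step 7: pour(A -> B) -> (A=0 B=6)
Step 8: fill(A) -> (A=6 B=6)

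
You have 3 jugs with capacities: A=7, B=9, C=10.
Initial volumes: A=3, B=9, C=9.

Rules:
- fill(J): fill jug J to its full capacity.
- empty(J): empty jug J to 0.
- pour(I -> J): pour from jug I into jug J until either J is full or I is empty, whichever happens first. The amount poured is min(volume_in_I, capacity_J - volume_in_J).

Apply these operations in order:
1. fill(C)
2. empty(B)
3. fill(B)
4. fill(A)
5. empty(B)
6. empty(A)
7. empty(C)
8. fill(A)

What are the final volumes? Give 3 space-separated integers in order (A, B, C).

Step 1: fill(C) -> (A=3 B=9 C=10)
Step 2: empty(B) -> (A=3 B=0 C=10)
Step 3: fill(B) -> (A=3 B=9 C=10)
Step 4: fill(A) -> (A=7 B=9 C=10)
Step 5: empty(B) -> (A=7 B=0 C=10)
Step 6: empty(A) -> (A=0 B=0 C=10)
Step 7: empty(C) -> (A=0 B=0 C=0)
Step 8: fill(A) -> (A=7 B=0 C=0)

Answer: 7 0 0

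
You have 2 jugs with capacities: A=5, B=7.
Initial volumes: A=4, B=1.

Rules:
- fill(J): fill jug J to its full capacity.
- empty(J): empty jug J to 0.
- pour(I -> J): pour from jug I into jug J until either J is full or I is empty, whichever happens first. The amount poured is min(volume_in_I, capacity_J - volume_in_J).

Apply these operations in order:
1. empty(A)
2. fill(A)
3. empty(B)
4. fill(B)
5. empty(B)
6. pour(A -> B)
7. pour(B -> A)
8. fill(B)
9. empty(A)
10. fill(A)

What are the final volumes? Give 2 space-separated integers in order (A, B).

Step 1: empty(A) -> (A=0 B=1)
Step 2: fill(A) -> (A=5 B=1)
Step 3: empty(B) -> (A=5 B=0)
Step 4: fill(B) -> (A=5 B=7)
Step 5: empty(B) -> (A=5 B=0)
Step 6: pour(A -> B) -> (A=0 B=5)
Step 7: pour(B -> A) -> (A=5 B=0)
Step 8: fill(B) -> (A=5 B=7)
Step 9: empty(A) -> (A=0 B=7)
Step 10: fill(A) -> (A=5 B=7)

Answer: 5 7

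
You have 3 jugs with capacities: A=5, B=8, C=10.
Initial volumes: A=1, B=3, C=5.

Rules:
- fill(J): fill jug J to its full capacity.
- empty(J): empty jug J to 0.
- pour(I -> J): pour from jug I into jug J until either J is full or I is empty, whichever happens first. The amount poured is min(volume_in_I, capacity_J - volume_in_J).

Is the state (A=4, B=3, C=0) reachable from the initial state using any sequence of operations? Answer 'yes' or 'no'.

Answer: yes

Derivation:
BFS from (A=1, B=3, C=5):
  1. pour(B -> A) -> (A=4 B=0 C=5)
  2. fill(B) -> (A=4 B=8 C=5)
  3. pour(B -> C) -> (A=4 B=3 C=10)
  4. empty(C) -> (A=4 B=3 C=0)
Target reached → yes.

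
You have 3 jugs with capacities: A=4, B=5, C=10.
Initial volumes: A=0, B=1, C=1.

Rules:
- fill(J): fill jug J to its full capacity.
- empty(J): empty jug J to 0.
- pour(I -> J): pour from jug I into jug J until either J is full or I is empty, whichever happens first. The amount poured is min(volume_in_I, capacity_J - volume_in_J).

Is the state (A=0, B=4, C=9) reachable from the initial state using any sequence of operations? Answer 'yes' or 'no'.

BFS from (A=0, B=1, C=1):
  1. fill(A) -> (A=4 B=1 C=1)
  2. fill(B) -> (A=4 B=5 C=1)
  3. empty(C) -> (A=4 B=5 C=0)
  4. pour(A -> C) -> (A=0 B=5 C=4)
  5. fill(A) -> (A=4 B=5 C=4)
  6. pour(B -> C) -> (A=4 B=0 C=9)
  7. pour(A -> B) -> (A=0 B=4 C=9)
Target reached → yes.

Answer: yes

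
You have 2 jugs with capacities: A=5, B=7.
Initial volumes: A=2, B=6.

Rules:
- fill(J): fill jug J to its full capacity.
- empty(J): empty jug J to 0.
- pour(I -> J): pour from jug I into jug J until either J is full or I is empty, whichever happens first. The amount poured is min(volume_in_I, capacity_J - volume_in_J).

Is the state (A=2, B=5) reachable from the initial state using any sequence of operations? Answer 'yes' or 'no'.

BFS explored all 25 reachable states.
Reachable set includes: (0,0), (0,1), (0,2), (0,3), (0,4), (0,5), (0,6), (0,7), (1,0), (1,7), (2,0), (2,6) ...
Target (A=2, B=5) not in reachable set → no.

Answer: no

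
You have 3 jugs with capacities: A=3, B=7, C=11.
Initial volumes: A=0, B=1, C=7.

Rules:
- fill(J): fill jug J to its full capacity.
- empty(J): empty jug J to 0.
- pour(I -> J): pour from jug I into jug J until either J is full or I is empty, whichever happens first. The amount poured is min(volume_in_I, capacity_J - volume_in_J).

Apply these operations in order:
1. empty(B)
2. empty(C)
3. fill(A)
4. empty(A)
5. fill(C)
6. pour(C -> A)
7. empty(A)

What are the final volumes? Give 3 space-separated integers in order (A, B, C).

Answer: 0 0 8

Derivation:
Step 1: empty(B) -> (A=0 B=0 C=7)
Step 2: empty(C) -> (A=0 B=0 C=0)
Step 3: fill(A) -> (A=3 B=0 C=0)
Step 4: empty(A) -> (A=0 B=0 C=0)
Step 5: fill(C) -> (A=0 B=0 C=11)
Step 6: pour(C -> A) -> (A=3 B=0 C=8)
Step 7: empty(A) -> (A=0 B=0 C=8)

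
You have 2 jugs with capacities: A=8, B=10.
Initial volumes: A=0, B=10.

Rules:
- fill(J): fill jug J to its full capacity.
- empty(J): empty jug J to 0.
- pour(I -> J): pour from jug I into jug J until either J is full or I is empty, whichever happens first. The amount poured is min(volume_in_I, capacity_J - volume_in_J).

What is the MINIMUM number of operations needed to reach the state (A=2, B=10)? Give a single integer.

BFS from (A=0, B=10). One shortest path:
  1. pour(B -> A) -> (A=8 B=2)
  2. empty(A) -> (A=0 B=2)
  3. pour(B -> A) -> (A=2 B=0)
  4. fill(B) -> (A=2 B=10)
Reached target in 4 moves.

Answer: 4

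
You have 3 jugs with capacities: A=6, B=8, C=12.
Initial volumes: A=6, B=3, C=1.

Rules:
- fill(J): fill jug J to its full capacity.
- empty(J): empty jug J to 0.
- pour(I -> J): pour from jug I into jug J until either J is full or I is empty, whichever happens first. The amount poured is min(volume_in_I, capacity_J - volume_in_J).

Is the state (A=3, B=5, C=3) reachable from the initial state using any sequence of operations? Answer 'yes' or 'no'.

BFS explored all 434 reachable states.
Reachable set includes: (0,0,0), (0,0,1), (0,0,2), (0,0,3), (0,0,4), (0,0,5), (0,0,6), (0,0,7), (0,0,8), (0,0,9), (0,0,10), (0,0,11) ...
Target (A=3, B=5, C=3) not in reachable set → no.

Answer: no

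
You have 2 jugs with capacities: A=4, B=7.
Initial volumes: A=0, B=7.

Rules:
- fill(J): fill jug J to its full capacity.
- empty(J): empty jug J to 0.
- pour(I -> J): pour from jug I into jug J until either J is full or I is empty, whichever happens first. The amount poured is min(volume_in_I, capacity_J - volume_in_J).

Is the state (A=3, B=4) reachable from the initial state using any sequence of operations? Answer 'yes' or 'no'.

Answer: no

Derivation:
BFS explored all 22 reachable states.
Reachable set includes: (0,0), (0,1), (0,2), (0,3), (0,4), (0,5), (0,6), (0,7), (1,0), (1,7), (2,0), (2,7) ...
Target (A=3, B=4) not in reachable set → no.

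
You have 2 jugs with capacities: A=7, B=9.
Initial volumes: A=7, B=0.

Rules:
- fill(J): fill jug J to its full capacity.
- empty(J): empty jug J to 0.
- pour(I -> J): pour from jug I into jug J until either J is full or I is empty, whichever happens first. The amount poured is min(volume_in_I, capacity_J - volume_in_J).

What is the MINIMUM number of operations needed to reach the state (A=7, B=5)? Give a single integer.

Answer: 6

Derivation:
BFS from (A=7, B=0). One shortest path:
  1. pour(A -> B) -> (A=0 B=7)
  2. fill(A) -> (A=7 B=7)
  3. pour(A -> B) -> (A=5 B=9)
  4. empty(B) -> (A=5 B=0)
  5. pour(A -> B) -> (A=0 B=5)
  6. fill(A) -> (A=7 B=5)
Reached target in 6 moves.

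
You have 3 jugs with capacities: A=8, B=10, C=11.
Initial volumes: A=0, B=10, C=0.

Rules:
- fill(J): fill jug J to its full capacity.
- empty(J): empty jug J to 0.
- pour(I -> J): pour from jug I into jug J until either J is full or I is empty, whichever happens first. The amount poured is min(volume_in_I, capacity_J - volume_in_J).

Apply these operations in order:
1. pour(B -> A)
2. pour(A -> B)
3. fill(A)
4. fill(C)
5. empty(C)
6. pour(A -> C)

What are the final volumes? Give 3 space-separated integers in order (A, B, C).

Answer: 0 10 8

Derivation:
Step 1: pour(B -> A) -> (A=8 B=2 C=0)
Step 2: pour(A -> B) -> (A=0 B=10 C=0)
Step 3: fill(A) -> (A=8 B=10 C=0)
Step 4: fill(C) -> (A=8 B=10 C=11)
Step 5: empty(C) -> (A=8 B=10 C=0)
Step 6: pour(A -> C) -> (A=0 B=10 C=8)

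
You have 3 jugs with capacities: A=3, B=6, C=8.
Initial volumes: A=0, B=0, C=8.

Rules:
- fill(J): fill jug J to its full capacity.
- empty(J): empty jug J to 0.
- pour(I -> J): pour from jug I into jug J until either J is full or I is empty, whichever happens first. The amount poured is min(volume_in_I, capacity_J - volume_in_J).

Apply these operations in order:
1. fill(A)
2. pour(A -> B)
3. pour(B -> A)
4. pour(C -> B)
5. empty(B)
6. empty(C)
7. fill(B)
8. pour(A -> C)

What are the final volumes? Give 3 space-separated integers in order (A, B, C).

Step 1: fill(A) -> (A=3 B=0 C=8)
Step 2: pour(A -> B) -> (A=0 B=3 C=8)
Step 3: pour(B -> A) -> (A=3 B=0 C=8)
Step 4: pour(C -> B) -> (A=3 B=6 C=2)
Step 5: empty(B) -> (A=3 B=0 C=2)
Step 6: empty(C) -> (A=3 B=0 C=0)
Step 7: fill(B) -> (A=3 B=6 C=0)
Step 8: pour(A -> C) -> (A=0 B=6 C=3)

Answer: 0 6 3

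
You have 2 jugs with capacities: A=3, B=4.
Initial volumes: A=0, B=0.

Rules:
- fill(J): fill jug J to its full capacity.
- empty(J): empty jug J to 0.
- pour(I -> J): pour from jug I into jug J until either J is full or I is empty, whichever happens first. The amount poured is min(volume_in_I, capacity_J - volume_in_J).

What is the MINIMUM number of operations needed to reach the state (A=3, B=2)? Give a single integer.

BFS from (A=0, B=0). One shortest path:
  1. fill(B) -> (A=0 B=4)
  2. pour(B -> A) -> (A=3 B=1)
  3. empty(A) -> (A=0 B=1)
  4. pour(B -> A) -> (A=1 B=0)
  5. fill(B) -> (A=1 B=4)
  6. pour(B -> A) -> (A=3 B=2)
Reached target in 6 moves.

Answer: 6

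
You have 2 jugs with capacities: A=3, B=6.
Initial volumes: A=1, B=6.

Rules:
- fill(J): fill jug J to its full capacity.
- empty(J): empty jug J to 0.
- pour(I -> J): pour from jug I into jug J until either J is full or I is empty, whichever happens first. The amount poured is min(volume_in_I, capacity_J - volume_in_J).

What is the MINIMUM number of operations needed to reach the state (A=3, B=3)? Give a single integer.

Answer: 2

Derivation:
BFS from (A=1, B=6). One shortest path:
  1. empty(A) -> (A=0 B=6)
  2. pour(B -> A) -> (A=3 B=3)
Reached target in 2 moves.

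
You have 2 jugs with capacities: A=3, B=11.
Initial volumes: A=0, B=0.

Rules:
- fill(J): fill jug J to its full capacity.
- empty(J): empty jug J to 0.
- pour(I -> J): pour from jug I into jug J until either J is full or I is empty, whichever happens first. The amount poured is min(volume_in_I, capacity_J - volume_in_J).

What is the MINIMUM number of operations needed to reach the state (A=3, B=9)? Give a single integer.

BFS from (A=0, B=0). One shortest path:
  1. fill(A) -> (A=3 B=0)
  2. pour(A -> B) -> (A=0 B=3)
  3. fill(A) -> (A=3 B=3)
  4. pour(A -> B) -> (A=0 B=6)
  5. fill(A) -> (A=3 B=6)
  6. pour(A -> B) -> (A=0 B=9)
  7. fill(A) -> (A=3 B=9)
Reached target in 7 moves.

Answer: 7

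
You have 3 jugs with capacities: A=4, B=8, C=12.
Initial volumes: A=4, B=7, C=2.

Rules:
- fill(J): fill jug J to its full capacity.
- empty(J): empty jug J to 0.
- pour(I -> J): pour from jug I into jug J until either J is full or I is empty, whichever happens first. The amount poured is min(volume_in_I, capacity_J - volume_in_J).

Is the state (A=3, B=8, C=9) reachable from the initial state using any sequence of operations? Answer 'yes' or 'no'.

BFS explored all 200 reachable states.
Reachable set includes: (0,0,0), (0,0,1), (0,0,2), (0,0,3), (0,0,4), (0,0,5), (0,0,6), (0,0,7), (0,0,8), (0,0,9), (0,0,10), (0,0,11) ...
Target (A=3, B=8, C=9) not in reachable set → no.

Answer: no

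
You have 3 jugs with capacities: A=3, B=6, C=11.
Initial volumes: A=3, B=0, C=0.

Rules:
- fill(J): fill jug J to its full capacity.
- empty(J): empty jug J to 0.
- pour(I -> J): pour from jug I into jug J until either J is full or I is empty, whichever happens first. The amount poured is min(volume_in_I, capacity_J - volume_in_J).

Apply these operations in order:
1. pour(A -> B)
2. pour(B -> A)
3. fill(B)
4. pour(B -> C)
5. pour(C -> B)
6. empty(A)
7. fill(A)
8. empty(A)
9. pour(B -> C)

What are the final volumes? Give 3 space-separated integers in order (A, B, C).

Step 1: pour(A -> B) -> (A=0 B=3 C=0)
Step 2: pour(B -> A) -> (A=3 B=0 C=0)
Step 3: fill(B) -> (A=3 B=6 C=0)
Step 4: pour(B -> C) -> (A=3 B=0 C=6)
Step 5: pour(C -> B) -> (A=3 B=6 C=0)
Step 6: empty(A) -> (A=0 B=6 C=0)
Step 7: fill(A) -> (A=3 B=6 C=0)
Step 8: empty(A) -> (A=0 B=6 C=0)
Step 9: pour(B -> C) -> (A=0 B=0 C=6)

Answer: 0 0 6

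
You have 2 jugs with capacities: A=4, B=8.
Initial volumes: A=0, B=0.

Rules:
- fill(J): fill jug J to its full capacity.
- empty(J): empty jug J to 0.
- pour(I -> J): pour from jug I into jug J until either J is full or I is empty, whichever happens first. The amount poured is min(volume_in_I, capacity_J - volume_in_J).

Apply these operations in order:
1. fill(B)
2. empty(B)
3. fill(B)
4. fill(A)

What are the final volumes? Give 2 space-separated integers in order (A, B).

Answer: 4 8

Derivation:
Step 1: fill(B) -> (A=0 B=8)
Step 2: empty(B) -> (A=0 B=0)
Step 3: fill(B) -> (A=0 B=8)
Step 4: fill(A) -> (A=4 B=8)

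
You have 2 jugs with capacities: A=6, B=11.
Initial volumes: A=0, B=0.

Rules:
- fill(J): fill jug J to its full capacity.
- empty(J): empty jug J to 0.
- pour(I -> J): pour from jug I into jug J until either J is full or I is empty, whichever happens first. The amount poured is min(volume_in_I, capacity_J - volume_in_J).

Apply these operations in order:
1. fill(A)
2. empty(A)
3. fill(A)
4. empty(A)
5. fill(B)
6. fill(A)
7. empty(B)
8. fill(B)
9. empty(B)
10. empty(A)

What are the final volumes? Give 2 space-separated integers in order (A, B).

Answer: 0 0

Derivation:
Step 1: fill(A) -> (A=6 B=0)
Step 2: empty(A) -> (A=0 B=0)
Step 3: fill(A) -> (A=6 B=0)
Step 4: empty(A) -> (A=0 B=0)
Step 5: fill(B) -> (A=0 B=11)
Step 6: fill(A) -> (A=6 B=11)
Step 7: empty(B) -> (A=6 B=0)
Step 8: fill(B) -> (A=6 B=11)
Step 9: empty(B) -> (A=6 B=0)
Step 10: empty(A) -> (A=0 B=0)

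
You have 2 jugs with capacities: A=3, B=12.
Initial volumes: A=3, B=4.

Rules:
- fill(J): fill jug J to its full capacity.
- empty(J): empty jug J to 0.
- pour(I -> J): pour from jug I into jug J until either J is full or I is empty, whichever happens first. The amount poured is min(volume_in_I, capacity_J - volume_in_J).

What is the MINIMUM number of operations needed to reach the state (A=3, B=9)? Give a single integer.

BFS from (A=3, B=4). One shortest path:
  1. empty(A) -> (A=0 B=4)
  2. fill(B) -> (A=0 B=12)
  3. pour(B -> A) -> (A=3 B=9)
Reached target in 3 moves.

Answer: 3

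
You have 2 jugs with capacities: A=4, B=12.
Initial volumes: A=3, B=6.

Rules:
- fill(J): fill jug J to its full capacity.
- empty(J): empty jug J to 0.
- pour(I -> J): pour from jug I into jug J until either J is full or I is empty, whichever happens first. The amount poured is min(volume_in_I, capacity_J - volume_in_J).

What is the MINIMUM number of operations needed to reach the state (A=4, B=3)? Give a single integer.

BFS from (A=3, B=6). One shortest path:
  1. empty(B) -> (A=3 B=0)
  2. pour(A -> B) -> (A=0 B=3)
  3. fill(A) -> (A=4 B=3)
Reached target in 3 moves.

Answer: 3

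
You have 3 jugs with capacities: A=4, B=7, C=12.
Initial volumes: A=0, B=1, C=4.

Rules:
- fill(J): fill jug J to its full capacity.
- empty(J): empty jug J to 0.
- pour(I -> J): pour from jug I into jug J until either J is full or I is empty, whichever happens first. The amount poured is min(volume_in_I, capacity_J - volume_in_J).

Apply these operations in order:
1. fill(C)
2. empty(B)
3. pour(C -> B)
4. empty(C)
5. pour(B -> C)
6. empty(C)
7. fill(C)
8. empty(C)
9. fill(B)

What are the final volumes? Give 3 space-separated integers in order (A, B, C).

Answer: 0 7 0

Derivation:
Step 1: fill(C) -> (A=0 B=1 C=12)
Step 2: empty(B) -> (A=0 B=0 C=12)
Step 3: pour(C -> B) -> (A=0 B=7 C=5)
Step 4: empty(C) -> (A=0 B=7 C=0)
Step 5: pour(B -> C) -> (A=0 B=0 C=7)
Step 6: empty(C) -> (A=0 B=0 C=0)
Step 7: fill(C) -> (A=0 B=0 C=12)
Step 8: empty(C) -> (A=0 B=0 C=0)
Step 9: fill(B) -> (A=0 B=7 C=0)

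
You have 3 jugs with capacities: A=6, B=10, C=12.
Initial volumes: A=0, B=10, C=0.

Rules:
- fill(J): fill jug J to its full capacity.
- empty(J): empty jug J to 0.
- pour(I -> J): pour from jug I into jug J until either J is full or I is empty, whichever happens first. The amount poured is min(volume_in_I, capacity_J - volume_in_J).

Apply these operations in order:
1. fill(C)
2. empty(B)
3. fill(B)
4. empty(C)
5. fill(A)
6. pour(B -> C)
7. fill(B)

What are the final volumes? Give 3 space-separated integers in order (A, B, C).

Step 1: fill(C) -> (A=0 B=10 C=12)
Step 2: empty(B) -> (A=0 B=0 C=12)
Step 3: fill(B) -> (A=0 B=10 C=12)
Step 4: empty(C) -> (A=0 B=10 C=0)
Step 5: fill(A) -> (A=6 B=10 C=0)
Step 6: pour(B -> C) -> (A=6 B=0 C=10)
Step 7: fill(B) -> (A=6 B=10 C=10)

Answer: 6 10 10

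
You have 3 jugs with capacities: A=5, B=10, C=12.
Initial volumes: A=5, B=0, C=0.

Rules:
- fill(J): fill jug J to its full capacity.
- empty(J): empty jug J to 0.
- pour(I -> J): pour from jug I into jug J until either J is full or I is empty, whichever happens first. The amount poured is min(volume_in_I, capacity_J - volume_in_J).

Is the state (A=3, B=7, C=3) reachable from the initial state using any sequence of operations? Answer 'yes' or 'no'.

BFS explored all 462 reachable states.
Reachable set includes: (0,0,0), (0,0,1), (0,0,2), (0,0,3), (0,0,4), (0,0,5), (0,0,6), (0,0,7), (0,0,8), (0,0,9), (0,0,10), (0,0,11) ...
Target (A=3, B=7, C=3) not in reachable set → no.

Answer: no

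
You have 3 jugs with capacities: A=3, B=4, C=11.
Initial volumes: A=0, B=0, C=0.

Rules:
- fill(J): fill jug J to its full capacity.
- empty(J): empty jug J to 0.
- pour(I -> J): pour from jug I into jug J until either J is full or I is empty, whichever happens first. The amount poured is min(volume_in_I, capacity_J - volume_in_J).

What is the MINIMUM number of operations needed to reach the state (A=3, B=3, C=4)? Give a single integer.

Answer: 5

Derivation:
BFS from (A=0, B=0, C=0). One shortest path:
  1. fill(A) -> (A=3 B=0 C=0)
  2. fill(B) -> (A=3 B=4 C=0)
  3. pour(B -> C) -> (A=3 B=0 C=4)
  4. pour(A -> B) -> (A=0 B=3 C=4)
  5. fill(A) -> (A=3 B=3 C=4)
Reached target in 5 moves.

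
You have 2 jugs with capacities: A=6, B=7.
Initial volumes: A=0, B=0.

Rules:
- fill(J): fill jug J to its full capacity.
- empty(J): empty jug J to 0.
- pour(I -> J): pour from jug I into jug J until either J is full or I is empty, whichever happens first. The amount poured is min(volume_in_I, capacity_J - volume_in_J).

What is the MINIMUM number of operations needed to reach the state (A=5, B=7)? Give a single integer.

Answer: 4

Derivation:
BFS from (A=0, B=0). One shortest path:
  1. fill(A) -> (A=6 B=0)
  2. pour(A -> B) -> (A=0 B=6)
  3. fill(A) -> (A=6 B=6)
  4. pour(A -> B) -> (A=5 B=7)
Reached target in 4 moves.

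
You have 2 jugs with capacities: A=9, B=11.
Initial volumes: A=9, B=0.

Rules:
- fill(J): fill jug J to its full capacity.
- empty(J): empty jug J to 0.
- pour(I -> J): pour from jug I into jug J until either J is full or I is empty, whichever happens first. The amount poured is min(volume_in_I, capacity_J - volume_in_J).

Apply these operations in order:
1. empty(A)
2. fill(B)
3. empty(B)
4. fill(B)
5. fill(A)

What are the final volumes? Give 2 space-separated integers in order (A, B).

Step 1: empty(A) -> (A=0 B=0)
Step 2: fill(B) -> (A=0 B=11)
Step 3: empty(B) -> (A=0 B=0)
Step 4: fill(B) -> (A=0 B=11)
Step 5: fill(A) -> (A=9 B=11)

Answer: 9 11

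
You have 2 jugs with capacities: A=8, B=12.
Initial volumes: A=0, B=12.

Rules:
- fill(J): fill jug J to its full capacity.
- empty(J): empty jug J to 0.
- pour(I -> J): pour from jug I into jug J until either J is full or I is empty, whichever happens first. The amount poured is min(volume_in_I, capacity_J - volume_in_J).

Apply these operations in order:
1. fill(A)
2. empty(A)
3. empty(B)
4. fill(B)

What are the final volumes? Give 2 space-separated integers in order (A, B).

Step 1: fill(A) -> (A=8 B=12)
Step 2: empty(A) -> (A=0 B=12)
Step 3: empty(B) -> (A=0 B=0)
Step 4: fill(B) -> (A=0 B=12)

Answer: 0 12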